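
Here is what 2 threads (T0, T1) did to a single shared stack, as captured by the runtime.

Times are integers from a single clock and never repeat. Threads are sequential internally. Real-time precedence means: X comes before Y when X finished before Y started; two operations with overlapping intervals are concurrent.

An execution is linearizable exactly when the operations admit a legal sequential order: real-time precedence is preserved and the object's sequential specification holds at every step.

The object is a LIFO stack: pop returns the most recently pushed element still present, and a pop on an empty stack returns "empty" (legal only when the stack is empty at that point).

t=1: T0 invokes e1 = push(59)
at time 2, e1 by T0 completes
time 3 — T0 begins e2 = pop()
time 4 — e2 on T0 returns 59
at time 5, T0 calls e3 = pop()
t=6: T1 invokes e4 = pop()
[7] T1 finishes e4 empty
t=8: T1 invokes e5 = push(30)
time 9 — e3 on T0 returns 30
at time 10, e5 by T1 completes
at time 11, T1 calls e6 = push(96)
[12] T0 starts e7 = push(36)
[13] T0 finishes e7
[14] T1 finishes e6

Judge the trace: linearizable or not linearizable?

linearizable

a witness: e1, e2, e4, e5, e3, e6, e7
after step 1 (e1 push(59)): stack <59>
after step 2 (e2 pop() → 59): stack <>
after step 3 (e4 pop() → empty): stack <>
after step 4 (e5 push(30)): stack <30>
after step 5 (e3 pop() → 30): stack <>
after step 6 (e6 push(96)): stack <96>
after step 7 (e7 push(36)): stack <96,36>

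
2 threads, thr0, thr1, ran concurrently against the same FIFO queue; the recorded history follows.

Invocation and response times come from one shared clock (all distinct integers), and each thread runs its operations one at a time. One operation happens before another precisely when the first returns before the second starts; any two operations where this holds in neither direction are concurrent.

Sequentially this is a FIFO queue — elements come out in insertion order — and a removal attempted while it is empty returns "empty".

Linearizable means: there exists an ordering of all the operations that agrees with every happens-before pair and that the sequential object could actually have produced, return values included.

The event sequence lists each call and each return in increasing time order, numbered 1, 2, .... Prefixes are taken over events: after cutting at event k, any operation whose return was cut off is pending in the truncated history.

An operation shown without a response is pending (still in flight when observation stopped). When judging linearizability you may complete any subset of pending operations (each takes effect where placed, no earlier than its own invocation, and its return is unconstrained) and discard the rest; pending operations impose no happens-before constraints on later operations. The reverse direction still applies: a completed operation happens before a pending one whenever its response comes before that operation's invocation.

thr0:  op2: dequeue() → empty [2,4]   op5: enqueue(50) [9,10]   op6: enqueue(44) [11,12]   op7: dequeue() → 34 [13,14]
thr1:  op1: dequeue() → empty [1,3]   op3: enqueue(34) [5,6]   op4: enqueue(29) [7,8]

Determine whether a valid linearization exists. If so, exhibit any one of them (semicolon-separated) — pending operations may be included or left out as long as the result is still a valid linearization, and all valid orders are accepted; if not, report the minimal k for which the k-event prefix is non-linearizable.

linearizable — witness: op1; op2; op3; op4; op5; op6; op7

step 1: op1 dequeue() → empty — queue <>
step 2: op2 dequeue() → empty — queue <>
step 3: op3 enqueue(34) — queue <34>
step 4: op4 enqueue(29) — queue <34,29>
step 5: op5 enqueue(50) — queue <34,29,50>
step 6: op6 enqueue(44) — queue <34,29,50,44>
step 7: op7 dequeue() → 34 — queue <29,50,44>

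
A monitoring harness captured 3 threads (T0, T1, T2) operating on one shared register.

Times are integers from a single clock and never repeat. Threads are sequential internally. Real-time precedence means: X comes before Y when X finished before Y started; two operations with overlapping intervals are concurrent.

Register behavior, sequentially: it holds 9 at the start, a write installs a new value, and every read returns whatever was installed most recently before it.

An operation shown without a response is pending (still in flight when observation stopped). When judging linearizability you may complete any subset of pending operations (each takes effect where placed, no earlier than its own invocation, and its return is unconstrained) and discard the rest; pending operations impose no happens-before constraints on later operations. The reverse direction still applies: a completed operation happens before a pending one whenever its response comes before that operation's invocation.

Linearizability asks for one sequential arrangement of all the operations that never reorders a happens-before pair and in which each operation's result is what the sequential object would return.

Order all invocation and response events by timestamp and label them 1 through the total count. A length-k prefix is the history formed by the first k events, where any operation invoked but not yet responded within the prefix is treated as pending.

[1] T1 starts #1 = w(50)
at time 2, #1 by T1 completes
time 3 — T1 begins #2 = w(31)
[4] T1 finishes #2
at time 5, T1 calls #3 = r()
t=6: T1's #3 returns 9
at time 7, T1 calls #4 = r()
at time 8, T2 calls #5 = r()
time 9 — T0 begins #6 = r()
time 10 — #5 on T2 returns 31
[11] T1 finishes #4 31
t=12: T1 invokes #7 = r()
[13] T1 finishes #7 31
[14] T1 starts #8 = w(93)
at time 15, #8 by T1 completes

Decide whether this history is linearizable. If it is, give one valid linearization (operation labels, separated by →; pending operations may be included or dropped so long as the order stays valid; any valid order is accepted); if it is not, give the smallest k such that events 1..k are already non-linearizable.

cut after 5 events: linearizable; cut after 6 events (#3 responds, time 6): not linearizable
the completed operations (3 total) allow one real-time order; the register replay rejects it
one such order, #1, #2, #3, breaks at step 3 where #3 r() → 9 is illegal

not linearizable — minimal violating prefix: 6 events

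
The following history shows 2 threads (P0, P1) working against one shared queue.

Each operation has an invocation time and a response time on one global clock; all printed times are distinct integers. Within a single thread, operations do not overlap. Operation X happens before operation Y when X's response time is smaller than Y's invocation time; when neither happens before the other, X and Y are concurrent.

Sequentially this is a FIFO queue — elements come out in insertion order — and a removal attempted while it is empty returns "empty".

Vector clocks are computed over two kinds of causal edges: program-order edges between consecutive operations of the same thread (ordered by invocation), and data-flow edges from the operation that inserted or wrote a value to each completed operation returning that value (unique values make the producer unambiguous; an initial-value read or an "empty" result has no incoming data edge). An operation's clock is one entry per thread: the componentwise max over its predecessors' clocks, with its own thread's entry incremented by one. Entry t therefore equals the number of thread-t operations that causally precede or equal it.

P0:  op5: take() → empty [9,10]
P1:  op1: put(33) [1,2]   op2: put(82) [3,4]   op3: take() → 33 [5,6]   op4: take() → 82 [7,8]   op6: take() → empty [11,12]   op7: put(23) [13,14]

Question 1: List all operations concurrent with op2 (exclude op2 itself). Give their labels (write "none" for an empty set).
Answer: none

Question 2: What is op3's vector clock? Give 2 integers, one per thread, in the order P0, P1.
Answer: (0, 3)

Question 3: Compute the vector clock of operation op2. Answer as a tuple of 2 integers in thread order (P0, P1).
Answer: (0, 2)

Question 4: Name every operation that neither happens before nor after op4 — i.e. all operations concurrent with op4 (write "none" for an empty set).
Answer: none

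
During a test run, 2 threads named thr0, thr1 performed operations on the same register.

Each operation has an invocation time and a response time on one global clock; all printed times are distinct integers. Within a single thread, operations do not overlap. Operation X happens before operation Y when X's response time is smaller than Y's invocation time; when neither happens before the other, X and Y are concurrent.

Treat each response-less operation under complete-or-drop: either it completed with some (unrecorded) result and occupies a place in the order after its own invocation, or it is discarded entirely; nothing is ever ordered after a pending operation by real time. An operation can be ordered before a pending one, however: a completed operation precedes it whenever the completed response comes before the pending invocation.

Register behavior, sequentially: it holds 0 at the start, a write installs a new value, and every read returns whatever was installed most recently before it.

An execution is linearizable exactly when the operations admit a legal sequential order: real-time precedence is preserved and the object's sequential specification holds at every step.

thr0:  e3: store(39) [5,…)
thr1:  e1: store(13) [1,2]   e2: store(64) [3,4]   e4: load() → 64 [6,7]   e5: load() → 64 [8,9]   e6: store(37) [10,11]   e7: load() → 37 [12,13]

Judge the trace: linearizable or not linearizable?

a witness: e1, e2, e4, e5, e3, e6, e7
after step 1 (e1 store(13)): value 13
after step 2 (e2 store(64)): value 64
after step 3 (e4 load() → 64): value 64
after step 4 (e5 load() → 64): value 64
after step 5 (e3 store(39) (pending, included)): value 39
after step 6 (e6 store(37)): value 37
after step 7 (e7 load() → 37): value 37

linearizable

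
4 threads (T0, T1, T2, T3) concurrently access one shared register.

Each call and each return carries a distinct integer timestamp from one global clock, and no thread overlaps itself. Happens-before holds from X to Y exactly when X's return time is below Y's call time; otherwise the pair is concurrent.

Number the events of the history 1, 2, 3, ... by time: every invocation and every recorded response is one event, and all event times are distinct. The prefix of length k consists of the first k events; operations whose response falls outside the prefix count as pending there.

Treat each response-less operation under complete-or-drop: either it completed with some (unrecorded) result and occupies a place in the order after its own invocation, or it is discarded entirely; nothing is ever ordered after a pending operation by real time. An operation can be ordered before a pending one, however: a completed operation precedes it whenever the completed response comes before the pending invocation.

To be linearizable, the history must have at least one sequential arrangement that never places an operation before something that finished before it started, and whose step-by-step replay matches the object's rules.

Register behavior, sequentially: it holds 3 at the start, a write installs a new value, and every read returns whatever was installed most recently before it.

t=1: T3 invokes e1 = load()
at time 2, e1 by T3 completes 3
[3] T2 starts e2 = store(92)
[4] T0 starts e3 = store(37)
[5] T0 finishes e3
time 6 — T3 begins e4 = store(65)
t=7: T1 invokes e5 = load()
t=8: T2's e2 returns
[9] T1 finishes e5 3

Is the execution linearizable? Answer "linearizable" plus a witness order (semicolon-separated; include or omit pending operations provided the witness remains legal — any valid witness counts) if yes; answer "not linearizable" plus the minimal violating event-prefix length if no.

not linearizable — minimal violating prefix: 9 events

through event 8 a valid linearization exists; event 9 (e5 responding at time 9) ends that
every one of the 3 real-time-consistent orders over 4 completed register ops fails the sequential spec
completion choices over the 1 pending operation (e4) were checked; none helps
sample order e1, e2, e3, e5 (pending dropped) stalls at step 4 — e5 load() → 3 has no legal effect
sample order e1, e3, e2, e5 (pending dropped) stalls at step 4 — e5 load() → 3 has no legal effect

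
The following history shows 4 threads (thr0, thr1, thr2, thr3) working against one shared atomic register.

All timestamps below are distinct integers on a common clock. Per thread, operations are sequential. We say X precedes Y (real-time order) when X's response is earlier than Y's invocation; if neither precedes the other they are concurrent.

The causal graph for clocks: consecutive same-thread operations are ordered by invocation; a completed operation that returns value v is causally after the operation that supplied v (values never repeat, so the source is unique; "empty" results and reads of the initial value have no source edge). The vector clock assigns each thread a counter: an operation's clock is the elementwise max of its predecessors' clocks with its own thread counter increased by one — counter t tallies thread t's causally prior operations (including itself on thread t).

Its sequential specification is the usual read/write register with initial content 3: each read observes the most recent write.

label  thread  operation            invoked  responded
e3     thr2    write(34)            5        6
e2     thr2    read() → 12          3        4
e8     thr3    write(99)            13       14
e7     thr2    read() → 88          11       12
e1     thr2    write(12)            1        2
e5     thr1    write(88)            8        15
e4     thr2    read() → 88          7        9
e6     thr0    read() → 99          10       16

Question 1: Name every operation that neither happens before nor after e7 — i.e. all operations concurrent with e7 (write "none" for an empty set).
e7 runs from 11 to 12; window-overlapping ops are concurrent
e1 [1,2]: before
e2 [3,4]: before
e3 [5,6]: before
e4 [7,9]: before
e5 [8,15]: concurrent
e6 [10,16]: concurrent
e8 [13,14]: after

e5, e6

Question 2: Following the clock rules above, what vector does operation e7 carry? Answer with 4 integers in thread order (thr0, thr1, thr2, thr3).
e8, invoked 13, has no incoming edges; only thr3's bump applies → (0, 0, 0, 1)
e1, invoked 1, has no incoming edges; only thr2's bump applies → (0, 0, 1, 0)
e5, invoked 8, has no incoming edges; only thr1's bump applies → (0, 1, 0, 0)
VC(e2, invoked at 3): max of VC(e1)=(0, 0, 1, 0), then +1 on thread thr2 → (0, 0, 2, 0)
VC(e6, invoked at 10): max of VC(e8)=(0, 0, 0, 1), then +1 on thread thr0 → (1, 0, 0, 1)
VC(e3, invoked at 5): max of VC(e2)=(0, 0, 2, 0), then +1 on thread thr2 → (0, 0, 3, 0)
VC(e4, invoked at 7): max of VC(e3)=(0, 0, 3, 0), VC(e5)=(0, 1, 0, 0), then +1 on thread thr2 → (0, 1, 4, 0)
VC(e7, invoked at 11): max of VC(e4)=(0, 1, 4, 0), VC(e5)=(0, 1, 0, 0), then +1 on thread thr2 → (0, 1, 5, 0)
target: VC(e7) = (0, 1, 5, 0)

(0, 1, 5, 0)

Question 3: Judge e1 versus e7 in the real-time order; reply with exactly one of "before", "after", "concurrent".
e1 spans [1,2], e7 spans [11,12]
resp(e1)=2 < inv(e7)=11

before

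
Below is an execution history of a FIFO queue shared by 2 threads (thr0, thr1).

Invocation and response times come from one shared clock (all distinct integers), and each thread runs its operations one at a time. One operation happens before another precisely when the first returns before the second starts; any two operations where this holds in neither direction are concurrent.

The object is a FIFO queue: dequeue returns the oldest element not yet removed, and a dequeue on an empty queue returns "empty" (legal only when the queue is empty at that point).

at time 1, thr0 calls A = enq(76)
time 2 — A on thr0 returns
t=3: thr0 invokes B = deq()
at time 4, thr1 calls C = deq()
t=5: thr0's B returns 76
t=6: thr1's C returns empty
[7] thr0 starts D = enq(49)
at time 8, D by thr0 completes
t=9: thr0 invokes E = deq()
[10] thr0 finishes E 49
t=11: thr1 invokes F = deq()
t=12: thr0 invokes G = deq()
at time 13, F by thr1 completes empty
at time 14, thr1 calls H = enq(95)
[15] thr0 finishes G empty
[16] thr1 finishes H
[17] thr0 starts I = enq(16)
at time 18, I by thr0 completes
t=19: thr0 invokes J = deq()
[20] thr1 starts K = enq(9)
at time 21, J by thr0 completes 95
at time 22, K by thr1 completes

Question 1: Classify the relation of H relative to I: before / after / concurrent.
H spans [14,16], I spans [17,18]
resp(H)=16 < inv(I)=17

before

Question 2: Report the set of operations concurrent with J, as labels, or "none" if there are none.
J spans [19,21]; an op avoiding the whole window 19..21 is ordered, any other is concurrent
A [1,2]: before
B [3,5]: before
C [4,6]: before
D [7,8]: before
E [9,10]: before
F [11,13]: before
G [12,15]: before
H [14,16]: before
I [17,18]: before
K [20,22]: concurrent

K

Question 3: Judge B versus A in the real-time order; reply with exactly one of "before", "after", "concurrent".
B spans [3,5], A spans [1,2]
resp(A)=2 < inv(B)=3

after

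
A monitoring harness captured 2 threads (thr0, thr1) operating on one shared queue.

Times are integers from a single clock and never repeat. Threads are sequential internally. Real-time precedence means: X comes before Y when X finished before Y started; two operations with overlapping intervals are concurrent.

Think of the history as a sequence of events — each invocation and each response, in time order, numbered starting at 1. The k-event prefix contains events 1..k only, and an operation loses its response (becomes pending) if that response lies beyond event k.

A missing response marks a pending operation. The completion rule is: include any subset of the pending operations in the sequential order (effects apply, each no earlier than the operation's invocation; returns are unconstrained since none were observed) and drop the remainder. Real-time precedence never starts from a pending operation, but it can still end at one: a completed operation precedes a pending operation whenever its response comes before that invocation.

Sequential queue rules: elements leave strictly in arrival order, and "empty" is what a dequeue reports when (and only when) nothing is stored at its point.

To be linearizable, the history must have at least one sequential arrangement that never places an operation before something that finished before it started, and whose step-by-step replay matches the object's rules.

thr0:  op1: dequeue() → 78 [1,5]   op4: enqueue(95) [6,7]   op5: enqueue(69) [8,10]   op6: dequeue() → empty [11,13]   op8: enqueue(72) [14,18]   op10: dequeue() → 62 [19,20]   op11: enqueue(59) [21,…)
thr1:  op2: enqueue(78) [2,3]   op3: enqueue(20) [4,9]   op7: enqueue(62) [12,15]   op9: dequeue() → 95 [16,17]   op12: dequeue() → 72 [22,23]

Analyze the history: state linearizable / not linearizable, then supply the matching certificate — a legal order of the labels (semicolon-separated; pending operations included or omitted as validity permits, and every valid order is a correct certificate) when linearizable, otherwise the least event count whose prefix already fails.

not linearizable — minimal violating prefix: 13 events

already the first 13 events (up to op6's response at time 13) admit no linearization; the first 12 still do
7 orders of the 6 completed queue ops respect real time; none is legal
no completion choice of the 1 pending operation (op7) rescues it — every subset was tried
one such order, op1, op2, op3, op4, op5, op6 (pending dropped), breaks at step 1 where op1 dequeue() → 78 is illegal
one such order, op1, op2, op4, op3, op5, op6 (pending dropped), breaks at step 1 where op1 dequeue() → 78 is illegal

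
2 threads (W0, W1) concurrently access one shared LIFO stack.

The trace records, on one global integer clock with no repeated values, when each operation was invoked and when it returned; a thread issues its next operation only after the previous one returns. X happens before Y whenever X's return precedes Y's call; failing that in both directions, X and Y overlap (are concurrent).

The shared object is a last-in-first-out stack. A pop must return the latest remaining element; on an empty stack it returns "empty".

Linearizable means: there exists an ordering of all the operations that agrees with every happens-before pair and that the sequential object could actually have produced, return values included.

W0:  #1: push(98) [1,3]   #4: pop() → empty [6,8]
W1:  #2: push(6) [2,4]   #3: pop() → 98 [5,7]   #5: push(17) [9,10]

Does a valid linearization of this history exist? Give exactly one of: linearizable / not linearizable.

not linearizable

already the first 8 events (up to #4's response at time 8) admit no linearization; the first 7 still do
the 4 completed operations admit 4 real-time orders; each fails the LIFO stack replay
take #1, #2, #3, #4: step 3 already fails, because #3 pop() → 98 cannot occur there
take #1, #2, #4, #3: step 3 already fails, because #4 pop() → empty cannot occur there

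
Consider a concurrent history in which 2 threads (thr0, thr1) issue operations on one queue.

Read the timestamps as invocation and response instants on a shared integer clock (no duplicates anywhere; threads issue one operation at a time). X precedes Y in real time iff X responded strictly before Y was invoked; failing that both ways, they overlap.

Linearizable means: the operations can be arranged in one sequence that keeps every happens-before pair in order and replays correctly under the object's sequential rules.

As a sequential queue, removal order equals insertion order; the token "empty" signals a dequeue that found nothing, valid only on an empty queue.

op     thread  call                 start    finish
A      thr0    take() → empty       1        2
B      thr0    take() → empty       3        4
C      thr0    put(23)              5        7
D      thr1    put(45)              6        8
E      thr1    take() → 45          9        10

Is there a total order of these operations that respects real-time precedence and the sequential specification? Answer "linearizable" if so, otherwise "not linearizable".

linearizable

one valid linearization: A, B, D, C, E
1. A take() → empty, leaving queue <>
2. B take() → empty, leaving queue <>
3. D put(45), leaving queue <45>
4. C put(23), leaving queue <45,23>
5. E take() → 45, leaving queue <23>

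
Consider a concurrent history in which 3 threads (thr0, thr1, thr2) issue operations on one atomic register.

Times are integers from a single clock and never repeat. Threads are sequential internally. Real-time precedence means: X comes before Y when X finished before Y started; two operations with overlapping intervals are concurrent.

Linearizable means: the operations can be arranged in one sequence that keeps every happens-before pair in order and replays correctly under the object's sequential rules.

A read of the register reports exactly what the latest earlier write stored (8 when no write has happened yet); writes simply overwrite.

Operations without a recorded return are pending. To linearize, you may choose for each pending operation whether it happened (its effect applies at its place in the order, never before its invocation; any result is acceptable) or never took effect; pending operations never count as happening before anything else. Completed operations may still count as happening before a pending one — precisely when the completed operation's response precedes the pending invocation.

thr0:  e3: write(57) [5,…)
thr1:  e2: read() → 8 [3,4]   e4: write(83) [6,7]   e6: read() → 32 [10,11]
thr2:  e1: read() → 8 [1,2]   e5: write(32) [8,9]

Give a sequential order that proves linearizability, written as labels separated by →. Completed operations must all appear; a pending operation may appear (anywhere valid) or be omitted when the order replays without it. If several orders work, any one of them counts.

1. e1 read() → 8, leaving value 8
2. e2 read() → 8, leaving value 8
3. e3 write(57) (pending, included), leaving value 57
4. e4 write(83), leaving value 83
5. e5 write(32), leaving value 32
6. e6 read() → 32, leaving value 32

e1 → e2 → e3 → e4 → e5 → e6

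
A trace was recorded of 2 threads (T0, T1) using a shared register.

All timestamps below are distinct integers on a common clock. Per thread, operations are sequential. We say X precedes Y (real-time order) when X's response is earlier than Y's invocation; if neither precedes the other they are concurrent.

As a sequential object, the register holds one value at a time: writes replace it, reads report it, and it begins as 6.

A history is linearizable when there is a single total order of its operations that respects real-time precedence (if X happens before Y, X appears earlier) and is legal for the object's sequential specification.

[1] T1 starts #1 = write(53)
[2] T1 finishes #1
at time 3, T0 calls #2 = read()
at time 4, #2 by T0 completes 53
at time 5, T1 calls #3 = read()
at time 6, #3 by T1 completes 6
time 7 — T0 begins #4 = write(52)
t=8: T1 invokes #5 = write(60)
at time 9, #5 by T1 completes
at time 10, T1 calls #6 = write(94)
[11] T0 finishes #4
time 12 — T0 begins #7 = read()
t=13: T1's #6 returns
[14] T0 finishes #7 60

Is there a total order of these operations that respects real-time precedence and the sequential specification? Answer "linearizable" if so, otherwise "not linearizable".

not linearizable

events 1..5 are fine; event 6 — the response of #3 at time 6 — makes the prefix non-linearizable
the sole real-time-consistent order of 3 completed operations fails the register replay
for example #1, #2, #3 fails at step 3: #3 read() → 6 is not legal there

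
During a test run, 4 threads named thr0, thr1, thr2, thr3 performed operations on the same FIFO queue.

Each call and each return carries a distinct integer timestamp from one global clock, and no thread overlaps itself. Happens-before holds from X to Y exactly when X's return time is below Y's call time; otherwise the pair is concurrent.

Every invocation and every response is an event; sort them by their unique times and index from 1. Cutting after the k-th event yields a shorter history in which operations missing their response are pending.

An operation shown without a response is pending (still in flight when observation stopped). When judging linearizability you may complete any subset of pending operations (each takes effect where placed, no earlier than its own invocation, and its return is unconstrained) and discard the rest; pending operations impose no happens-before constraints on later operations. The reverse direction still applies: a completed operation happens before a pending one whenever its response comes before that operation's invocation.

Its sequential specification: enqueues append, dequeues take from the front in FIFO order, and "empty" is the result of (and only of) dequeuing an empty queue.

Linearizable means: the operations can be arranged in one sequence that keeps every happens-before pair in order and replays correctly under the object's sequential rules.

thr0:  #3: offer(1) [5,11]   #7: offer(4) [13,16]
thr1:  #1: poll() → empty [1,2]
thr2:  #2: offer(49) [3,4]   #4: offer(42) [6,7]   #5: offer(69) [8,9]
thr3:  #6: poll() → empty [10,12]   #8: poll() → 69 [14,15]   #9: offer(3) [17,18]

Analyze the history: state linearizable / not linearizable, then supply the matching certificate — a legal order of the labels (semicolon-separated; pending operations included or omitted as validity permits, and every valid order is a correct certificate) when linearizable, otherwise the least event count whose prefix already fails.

the violation lands at event 12, #6's response at time 12: events 1..11 linearize, events 1..12 do not
every one of the 4 real-time-consistent orders over 6 completed FIFO queue ops fails the sequential spec
sample order #1, #2, #3, #4, #5, #6 stalls at step 6 — #6 poll() → empty has no legal effect
sample order #1, #2, #4, #3, #5, #6 stalls at step 6 — #6 poll() → empty has no legal effect

not linearizable — minimal violating prefix: 12 events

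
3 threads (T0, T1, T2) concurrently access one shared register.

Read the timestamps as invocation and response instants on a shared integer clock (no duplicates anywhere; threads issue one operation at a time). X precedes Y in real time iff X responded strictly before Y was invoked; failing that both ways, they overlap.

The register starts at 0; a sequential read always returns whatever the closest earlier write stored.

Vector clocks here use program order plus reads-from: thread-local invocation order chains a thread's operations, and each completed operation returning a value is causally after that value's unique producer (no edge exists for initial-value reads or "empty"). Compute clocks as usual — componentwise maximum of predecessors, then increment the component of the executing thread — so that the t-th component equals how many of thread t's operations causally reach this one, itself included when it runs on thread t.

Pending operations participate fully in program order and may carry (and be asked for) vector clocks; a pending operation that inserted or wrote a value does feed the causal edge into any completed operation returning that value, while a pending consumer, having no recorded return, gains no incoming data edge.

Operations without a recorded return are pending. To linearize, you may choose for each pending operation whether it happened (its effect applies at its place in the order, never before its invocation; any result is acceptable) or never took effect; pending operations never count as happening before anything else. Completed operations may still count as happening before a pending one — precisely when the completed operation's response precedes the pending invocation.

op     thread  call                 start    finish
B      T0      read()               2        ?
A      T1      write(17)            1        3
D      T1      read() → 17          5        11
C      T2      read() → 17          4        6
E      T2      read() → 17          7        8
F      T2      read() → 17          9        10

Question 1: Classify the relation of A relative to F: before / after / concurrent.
Answer: before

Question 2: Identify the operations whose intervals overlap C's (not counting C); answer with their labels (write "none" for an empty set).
Answer: B, D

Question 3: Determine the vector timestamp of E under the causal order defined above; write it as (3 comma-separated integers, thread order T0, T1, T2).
Answer: (0, 1, 2)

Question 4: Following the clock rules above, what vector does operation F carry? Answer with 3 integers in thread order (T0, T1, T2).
Answer: (0, 1, 3)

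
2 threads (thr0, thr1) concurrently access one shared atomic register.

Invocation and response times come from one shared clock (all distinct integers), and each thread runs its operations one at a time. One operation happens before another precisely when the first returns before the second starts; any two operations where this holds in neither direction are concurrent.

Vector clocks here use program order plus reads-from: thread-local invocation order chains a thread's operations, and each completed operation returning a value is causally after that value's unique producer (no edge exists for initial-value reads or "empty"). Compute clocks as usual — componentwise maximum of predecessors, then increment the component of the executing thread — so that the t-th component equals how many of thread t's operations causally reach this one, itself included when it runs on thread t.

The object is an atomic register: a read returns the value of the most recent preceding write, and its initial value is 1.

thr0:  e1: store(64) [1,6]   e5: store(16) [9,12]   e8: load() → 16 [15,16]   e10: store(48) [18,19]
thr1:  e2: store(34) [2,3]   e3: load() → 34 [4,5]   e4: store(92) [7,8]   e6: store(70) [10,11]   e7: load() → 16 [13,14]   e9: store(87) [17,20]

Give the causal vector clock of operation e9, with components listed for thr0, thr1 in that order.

(2, 6)

root op e2, invoked 2: fresh clock plus thr1's own tick → (0, 1)
root op e1, invoked 1: fresh clock plus thr0's own tick → (1, 0)
e3, invoked 4, takes VC(e2)=(0, 1) under max, adds 1 for thr1 → (0, 2)
e5, invoked 9, takes VC(e1)=(1, 0) under max, adds 1 for thr0 → (2, 0)
e4, invoked 7, takes VC(e3)=(0, 2) under max, adds 1 for thr1 → (0, 3)
e8, invoked 15, takes VC(e5)=(2, 0) under max, adds 1 for thr0 → (3, 0)
e6, invoked 10, takes VC(e4)=(0, 3) under max, adds 1 for thr1 → (0, 4)
e10, invoked 18, takes VC(e8)=(3, 0) under max, adds 1 for thr0 → (4, 0)
e7, invoked 13, takes VC(e5)=(2, 0), VC(e6)=(0, 4) under max, adds 1 for thr1 → (2, 5)
e9, invoked 17, takes VC(e7)=(2, 5) under max, adds 1 for thr1 → (2, 6)
target: VC(e9) = (2, 6)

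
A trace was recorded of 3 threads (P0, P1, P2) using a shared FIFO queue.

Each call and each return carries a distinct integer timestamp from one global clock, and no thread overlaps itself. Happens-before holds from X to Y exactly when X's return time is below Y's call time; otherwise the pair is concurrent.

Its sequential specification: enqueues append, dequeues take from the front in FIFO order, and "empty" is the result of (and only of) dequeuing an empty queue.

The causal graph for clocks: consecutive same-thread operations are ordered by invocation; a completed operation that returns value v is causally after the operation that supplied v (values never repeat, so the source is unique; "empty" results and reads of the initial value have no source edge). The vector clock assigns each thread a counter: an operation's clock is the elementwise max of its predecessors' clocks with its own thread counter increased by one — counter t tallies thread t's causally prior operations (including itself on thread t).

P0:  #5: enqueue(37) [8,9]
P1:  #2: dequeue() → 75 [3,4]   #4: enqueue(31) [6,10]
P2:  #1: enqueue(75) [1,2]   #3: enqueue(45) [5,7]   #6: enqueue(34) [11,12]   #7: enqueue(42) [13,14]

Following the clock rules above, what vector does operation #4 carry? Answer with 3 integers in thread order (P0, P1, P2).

no predecessors for #1 (invoked 1): P2 increments from zero → (0, 0, 1)
no predecessors for #5 (invoked 8): P0 increments from zero → (1, 0, 0)
#3, invoked 5, takes VC(#1)=(0, 0, 1) under max, adds 1 for P2 → (0, 0, 2)
#2, invoked 3, takes VC(#1)=(0, 0, 1) under max, adds 1 for P1 → (0, 1, 1)
#6, invoked 11, takes VC(#3)=(0, 0, 2) under max, adds 1 for P2 → (0, 0, 3)
#4, invoked 6, takes VC(#2)=(0, 1, 1) under max, adds 1 for P1 → (0, 2, 1)
#7, invoked 13, takes VC(#6)=(0, 0, 3) under max, adds 1 for P2 → (0, 0, 4)
target: VC(#4) = (0, 2, 1)

(0, 2, 1)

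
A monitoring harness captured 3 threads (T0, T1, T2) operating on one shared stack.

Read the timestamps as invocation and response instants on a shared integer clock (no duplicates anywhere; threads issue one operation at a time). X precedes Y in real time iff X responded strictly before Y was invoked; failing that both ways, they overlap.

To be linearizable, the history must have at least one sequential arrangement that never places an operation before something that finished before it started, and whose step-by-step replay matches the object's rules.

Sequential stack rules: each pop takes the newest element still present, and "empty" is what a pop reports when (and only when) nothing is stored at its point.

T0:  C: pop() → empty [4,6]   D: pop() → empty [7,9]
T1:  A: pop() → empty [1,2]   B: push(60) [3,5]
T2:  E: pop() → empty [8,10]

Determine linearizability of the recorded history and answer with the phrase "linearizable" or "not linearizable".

cut after 9 events: linearizable; cut after 10 events (E responds, time 10): not linearizable
checked exhaustively: 4 real-time-consistent orders of 5 completed operations, zero legal stack replays
e.g. A, B, C, D, E: illegal at step 3, since C pop() → empty cannot apply there
e.g. A, B, C, E, D: illegal at step 3, since C pop() → empty cannot apply there

not linearizable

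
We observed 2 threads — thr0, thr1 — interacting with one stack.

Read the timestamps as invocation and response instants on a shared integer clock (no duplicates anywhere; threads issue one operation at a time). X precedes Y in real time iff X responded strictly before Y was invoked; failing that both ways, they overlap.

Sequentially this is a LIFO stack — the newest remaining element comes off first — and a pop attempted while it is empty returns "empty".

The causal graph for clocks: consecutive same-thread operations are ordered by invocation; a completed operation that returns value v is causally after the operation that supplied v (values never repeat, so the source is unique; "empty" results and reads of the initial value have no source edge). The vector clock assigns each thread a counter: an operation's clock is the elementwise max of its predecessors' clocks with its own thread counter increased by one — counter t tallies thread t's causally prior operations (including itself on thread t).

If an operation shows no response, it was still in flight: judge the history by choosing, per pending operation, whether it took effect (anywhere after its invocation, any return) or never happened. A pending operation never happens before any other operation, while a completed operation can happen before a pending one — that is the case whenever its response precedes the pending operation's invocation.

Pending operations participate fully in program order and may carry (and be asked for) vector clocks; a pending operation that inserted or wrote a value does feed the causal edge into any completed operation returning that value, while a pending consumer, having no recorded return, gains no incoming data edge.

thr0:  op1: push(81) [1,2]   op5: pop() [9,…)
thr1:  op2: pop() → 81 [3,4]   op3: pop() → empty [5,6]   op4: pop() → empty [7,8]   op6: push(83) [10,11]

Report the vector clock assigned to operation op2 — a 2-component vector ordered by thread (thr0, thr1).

(1, 1)

op1 (invocation 1): nothing precedes it; thr0's component alone gives (1, 0)
VC(op2, invoked at 3): max of VC(op1)=(1, 0), then +1 on thread thr1 → (1, 1)
VC(op5, invoked at 9): max of VC(op1)=(1, 0), then +1 on thread thr0 → (2, 0)
VC(op3, invoked at 5): max of VC(op2)=(1, 1), then +1 on thread thr1 → (1, 2)
VC(op4, invoked at 7): max of VC(op3)=(1, 2), then +1 on thread thr1 → (1, 3)
VC(op6, invoked at 10): max of VC(op4)=(1, 3), then +1 on thread thr1 → (1, 4)
target: VC(op2) = (1, 1)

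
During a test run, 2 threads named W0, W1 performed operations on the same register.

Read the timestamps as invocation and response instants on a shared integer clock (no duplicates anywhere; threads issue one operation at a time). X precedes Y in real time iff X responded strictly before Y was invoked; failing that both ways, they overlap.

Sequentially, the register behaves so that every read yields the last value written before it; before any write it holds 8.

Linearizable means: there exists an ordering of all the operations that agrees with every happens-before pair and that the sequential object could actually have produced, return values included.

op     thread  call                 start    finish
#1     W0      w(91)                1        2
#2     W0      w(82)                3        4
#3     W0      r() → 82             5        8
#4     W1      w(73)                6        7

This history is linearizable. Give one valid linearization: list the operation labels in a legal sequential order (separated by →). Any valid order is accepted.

1. #1 w(91), leaving value 91
2. #2 w(82), leaving value 82
3. #3 r() → 82, leaving value 82
4. #4 w(73), leaving value 73

#1 → #2 → #3 → #4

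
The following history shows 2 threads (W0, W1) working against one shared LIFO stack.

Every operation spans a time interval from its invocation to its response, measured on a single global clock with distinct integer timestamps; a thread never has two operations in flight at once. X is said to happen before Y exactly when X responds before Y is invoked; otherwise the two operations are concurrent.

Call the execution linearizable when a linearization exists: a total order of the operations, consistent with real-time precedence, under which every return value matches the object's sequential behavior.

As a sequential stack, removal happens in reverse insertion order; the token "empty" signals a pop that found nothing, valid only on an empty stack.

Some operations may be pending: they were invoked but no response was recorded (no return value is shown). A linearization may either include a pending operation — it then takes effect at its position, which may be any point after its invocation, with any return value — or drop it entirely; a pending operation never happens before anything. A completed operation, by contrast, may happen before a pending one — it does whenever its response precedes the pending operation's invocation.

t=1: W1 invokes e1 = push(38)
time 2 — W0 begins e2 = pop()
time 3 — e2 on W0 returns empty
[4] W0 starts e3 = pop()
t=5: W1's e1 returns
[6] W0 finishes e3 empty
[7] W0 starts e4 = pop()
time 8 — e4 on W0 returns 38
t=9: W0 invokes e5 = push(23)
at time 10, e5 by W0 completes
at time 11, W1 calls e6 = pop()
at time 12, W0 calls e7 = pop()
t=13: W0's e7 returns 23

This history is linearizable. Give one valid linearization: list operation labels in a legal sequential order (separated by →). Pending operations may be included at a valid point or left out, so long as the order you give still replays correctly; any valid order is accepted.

step 1: e2 pop() → empty — stack <>
step 2: e3 pop() → empty — stack <>
step 3: e1 push(38) — stack <38>
step 4: e4 pop() → 38 — stack <>
step 5: e5 push(23) — stack <23>
step 6: e7 pop() → 23 — stack <>

e2 → e3 → e1 → e4 → e5 → e7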